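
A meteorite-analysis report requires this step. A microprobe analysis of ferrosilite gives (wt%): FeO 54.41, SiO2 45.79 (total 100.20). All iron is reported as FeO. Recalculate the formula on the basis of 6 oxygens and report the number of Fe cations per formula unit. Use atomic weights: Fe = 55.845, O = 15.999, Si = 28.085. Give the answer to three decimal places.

54.41 wt% FeO ÷ 71.844 g/mol = 0.75734 mol, giving 0.75734 Fe and 0.75734 O.
45.79 wt% SiO2 ÷ 60.083 g/mol = 0.76211 mol, giving 0.76211 Si and 1.52422 O.
Oxygen sums to 2.28156; scaling by 6/2.28156 = 2.62978 puts the formula on 6 O.
Fe: 0.75734 × 2.62978 = 1.992 atoms per formula unit.

1.992 Fe apfu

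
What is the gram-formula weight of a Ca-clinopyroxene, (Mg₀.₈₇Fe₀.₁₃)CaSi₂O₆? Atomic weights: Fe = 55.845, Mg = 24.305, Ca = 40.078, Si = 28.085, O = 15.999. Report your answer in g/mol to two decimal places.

The formula mass is the sum 0.87(24.305) + 0.13(55.845) + 1(40.078) + 2(28.085) + 6(15.999).

220.65 g/mol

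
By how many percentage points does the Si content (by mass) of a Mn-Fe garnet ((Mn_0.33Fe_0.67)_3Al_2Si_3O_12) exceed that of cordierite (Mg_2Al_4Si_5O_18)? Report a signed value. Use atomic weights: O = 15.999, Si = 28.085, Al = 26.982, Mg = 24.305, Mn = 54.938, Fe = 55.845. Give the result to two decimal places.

M((Mn_0.33Fe_0.67)_3Al_2Si_3O_12) = 496.844 g/mol, so wt% Si = 84.255/496.844 × 100 = 16.96%.
M(Mg_2Al_4Si_5O_18) = 584.945 g/mol, so wt% Si = 140.425/584.945 × 100 = 24.01%.
16.96 − 24.01 = -7.05 pp.

-7.05 percentage points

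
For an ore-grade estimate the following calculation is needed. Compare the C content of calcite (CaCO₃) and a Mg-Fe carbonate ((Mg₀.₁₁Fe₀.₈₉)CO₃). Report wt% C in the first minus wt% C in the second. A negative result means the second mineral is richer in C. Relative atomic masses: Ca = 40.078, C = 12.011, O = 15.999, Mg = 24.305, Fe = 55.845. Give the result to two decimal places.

1.31 percentage points

M(CaCO₃) = 100.086 g/mol, so wt% C = 12.011/100.086 × 100 = 12.00%.
M((Mg₀.₁₁Fe₀.₈₉)CO₃) = 112.384 g/mol, so wt% C = 12.011/112.384 × 100 = 10.69%.
12.00 − 10.69 = 1.31 pp.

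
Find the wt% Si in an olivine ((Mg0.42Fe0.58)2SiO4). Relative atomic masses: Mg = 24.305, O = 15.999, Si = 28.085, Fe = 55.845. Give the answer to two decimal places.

Formula mass = 0.84*24.305 + 1.16*55.845 + 1*28.085 + 4*15.999 = 177.277 g/mol, of which 28.085 g is Si.
So Si makes up 28.085/177.277 = 0.1584 of the mass, i.e. 15.84%.

15.84 wt%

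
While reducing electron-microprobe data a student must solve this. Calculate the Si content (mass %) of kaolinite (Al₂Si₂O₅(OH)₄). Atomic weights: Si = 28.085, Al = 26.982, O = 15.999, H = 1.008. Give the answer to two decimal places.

Formula mass = 2*26.982 + 2*28.085 + 9*15.999 + 4*1.008 = 258.157 g/mol, of which 56.170 g is Si.
So Si makes up 56.170/258.157 = 0.2176 of the mass, i.e. 21.76%.

21.76 mass %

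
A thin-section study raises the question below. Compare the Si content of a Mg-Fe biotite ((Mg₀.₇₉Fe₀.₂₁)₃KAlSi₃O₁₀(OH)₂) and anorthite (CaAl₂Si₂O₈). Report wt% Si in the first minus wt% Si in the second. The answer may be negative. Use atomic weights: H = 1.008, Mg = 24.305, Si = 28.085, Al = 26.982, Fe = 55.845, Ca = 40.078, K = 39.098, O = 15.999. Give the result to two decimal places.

Si in (Mg₀.₇₉Fe₀.₂₁)₃KAlSi₃O₁₀(OH)₂: molar mass 437.124 g/mol; 3×28.085 = 84.255 g → 19.27 wt%.
Si in CaAl₂Si₂O₈: molar mass 278.204 g/mol; 2×28.085 = 56.170 g → 20.19 wt%.
Difference = 19.27 − 20.19 = -0.92 percentage points.

-0.92 percentage points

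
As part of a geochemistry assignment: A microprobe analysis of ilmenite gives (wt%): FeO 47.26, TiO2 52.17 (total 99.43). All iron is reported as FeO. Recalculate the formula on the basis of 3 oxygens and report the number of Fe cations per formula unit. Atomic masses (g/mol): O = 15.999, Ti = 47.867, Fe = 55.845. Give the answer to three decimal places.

FeO (M=71.844): mol = 0.65781; Fe = 0.65781, O = 0.65781.
TiO2 (M=79.865): mol = 0.65323; Ti = 0.65323, O = 1.30646.
ΣO = 1.96427; factor = 3/ΣO = 1.52728.
Fe apfu = 0.65781 × 1.52728 = 1.005.

1.005 Fe apfu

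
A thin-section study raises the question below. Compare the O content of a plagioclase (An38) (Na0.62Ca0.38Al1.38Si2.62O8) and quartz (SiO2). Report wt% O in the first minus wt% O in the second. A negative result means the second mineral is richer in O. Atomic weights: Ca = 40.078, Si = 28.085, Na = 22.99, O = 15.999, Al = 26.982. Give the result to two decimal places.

O in Na0.62Ca0.38Al1.38Si2.62O8: molar mass 268.293 g/mol; 8×15.999 = 127.992 g → 47.71 wt%.
O in SiO2: molar mass 60.083 g/mol; 2×15.999 = 31.998 g → 53.26 wt%.
Difference = 47.71 − 53.26 = -5.55 percentage points.

-5.55 percentage points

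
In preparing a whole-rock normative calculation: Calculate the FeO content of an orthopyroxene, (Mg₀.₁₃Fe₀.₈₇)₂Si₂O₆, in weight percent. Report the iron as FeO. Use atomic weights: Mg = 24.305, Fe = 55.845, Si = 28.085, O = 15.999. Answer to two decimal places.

48.90 wt%

Formula mass = 255.654 g/mol.
1.74 Fe → 1.7400 mol FeO per formula unit; M(FeO) = 71.844, so FeO mass = 125.009 g.
125.009/255.654 × 100 = 48.90 wt%.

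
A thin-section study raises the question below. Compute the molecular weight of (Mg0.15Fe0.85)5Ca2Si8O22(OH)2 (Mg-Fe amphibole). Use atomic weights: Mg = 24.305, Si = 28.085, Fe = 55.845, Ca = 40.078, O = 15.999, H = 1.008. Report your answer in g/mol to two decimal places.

M = 0.75·24.305 + 4.25·55.845 + 2·40.078 + 8·28.085 + 24·15.999 + 2·1.008

946.40 g/mol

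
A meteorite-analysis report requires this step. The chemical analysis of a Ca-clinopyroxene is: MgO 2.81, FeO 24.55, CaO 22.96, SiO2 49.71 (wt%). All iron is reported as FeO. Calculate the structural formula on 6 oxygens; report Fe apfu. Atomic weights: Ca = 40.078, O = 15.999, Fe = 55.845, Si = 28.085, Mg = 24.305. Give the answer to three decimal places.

0.828 Fe apfu

MgO: 2.81/40.304 = 0.06972 mol → 0.06972 mol Mg, 0.06972 mol O.
FeO: 24.55/71.844 = 0.34171 mol → 0.34171 mol Fe, 0.34171 mol O.
CaO: 22.96/56.077 = 0.40944 mol → 0.40944 mol Ca, 0.40944 mol O.
SiO2: 49.71/60.083 = 0.82736 mol → 0.82736 mol Si, 1.65472 mol O.
Total oxygen = 2.47559 mol. Normalization factor = 6/2.47559 = 2.42366.
Fe per 6 O = 0.34171 × 2.42366 = 0.828.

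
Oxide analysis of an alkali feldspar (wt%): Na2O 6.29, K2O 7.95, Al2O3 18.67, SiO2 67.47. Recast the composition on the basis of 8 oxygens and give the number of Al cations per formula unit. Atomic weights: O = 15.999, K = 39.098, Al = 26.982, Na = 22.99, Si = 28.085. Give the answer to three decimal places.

0.983 Al apfu

Na2O (M=61.979): mol = 0.10149; Na = 0.20298, O = 0.10149.
K2O (M=94.195): mol = 0.08440; K = 0.16880, O = 0.08440.
Al2O3 (M=101.961): mol = 0.18311; Al = 0.36622, O = 0.54933.
SiO2 (M=60.083): mol = 1.12295; Si = 1.12295, O = 2.24590.
ΣO = 2.98112; factor = 8/ΣO = 2.68356.
Al apfu = 0.36622 × 2.68356 = 0.983.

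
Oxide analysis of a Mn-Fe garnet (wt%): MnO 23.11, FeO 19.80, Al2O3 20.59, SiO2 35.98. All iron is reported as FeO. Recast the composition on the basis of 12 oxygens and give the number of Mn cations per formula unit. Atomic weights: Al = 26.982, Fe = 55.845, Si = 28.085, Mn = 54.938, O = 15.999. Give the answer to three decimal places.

1.626 Mn apfu

23.11 wt% MnO ÷ 70.937 g/mol = 0.32578 mol, giving 0.32578 Mn and 0.32578 O.
19.80 wt% FeO ÷ 71.844 g/mol = 0.27560 mol, giving 0.27560 Fe and 0.27560 O.
20.59 wt% Al2O3 ÷ 101.961 g/mol = 0.20194 mol, giving 0.40388 Al and 0.60582 O.
35.98 wt% SiO2 ÷ 60.083 g/mol = 0.59884 mol, giving 0.59884 Si and 1.19768 O.
Oxygen sums to 2.40488; scaling by 12/2.40488 = 4.98985 puts the formula on 12 O.
Mn: 0.32578 × 4.98985 = 1.626 atoms per formula unit.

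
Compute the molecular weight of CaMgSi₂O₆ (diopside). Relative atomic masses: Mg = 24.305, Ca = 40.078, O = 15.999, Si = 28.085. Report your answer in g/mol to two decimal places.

Ca: 1 × 40.078 = 40.0780
Mg: 1 × 24.305 = 24.3050
Si: 2 × 28.085 = 56.1700
O: 6 × 15.999 = 95.9940
Summing the contributions gives the formula mass.

216.55 g/mol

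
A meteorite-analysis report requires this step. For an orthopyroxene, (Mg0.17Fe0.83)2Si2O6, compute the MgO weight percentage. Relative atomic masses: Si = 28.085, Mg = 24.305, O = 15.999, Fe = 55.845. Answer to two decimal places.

Formula mass = 253.130 g/mol.
0.34 Mg → 0.3400 mol MgO per formula unit; M(MgO) = 40.304, so MgO mass = 13.703 g.
13.703/253.130 × 100 = 5.41 wt%.

5.41 wt%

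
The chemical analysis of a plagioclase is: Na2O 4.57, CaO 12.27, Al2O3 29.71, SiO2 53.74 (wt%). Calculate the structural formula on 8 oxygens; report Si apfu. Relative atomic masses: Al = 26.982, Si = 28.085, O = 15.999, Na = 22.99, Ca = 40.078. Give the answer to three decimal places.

Na2O: 4.57/61.979 = 0.07373 mol → 0.14746 mol Na, 0.07373 mol O.
CaO: 12.27/56.077 = 0.21881 mol → 0.21881 mol Ca, 0.21881 mol O.
Al2O3: 29.71/101.961 = 0.29139 mol → 0.58278 mol Al, 0.87417 mol O.
SiO2: 53.74/60.083 = 0.89443 mol → 0.89443 mol Si, 1.78886 mol O.
Total oxygen = 2.95557 mol. Normalization factor = 8/2.95557 = 2.70675.
Si per 8 O = 0.89443 × 2.70675 = 2.421.

2.421 Si apfu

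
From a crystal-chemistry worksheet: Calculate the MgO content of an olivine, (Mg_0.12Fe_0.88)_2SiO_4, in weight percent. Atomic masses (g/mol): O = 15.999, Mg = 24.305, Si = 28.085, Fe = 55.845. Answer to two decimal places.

4.93 wt%

Formula mass = 196.201 g/mol.
0.24 Mg → 0.2400 mol MgO per formula unit; M(MgO) = 40.304, so MgO mass = 9.673 g.
9.673/196.201 × 100 = 4.93 wt%.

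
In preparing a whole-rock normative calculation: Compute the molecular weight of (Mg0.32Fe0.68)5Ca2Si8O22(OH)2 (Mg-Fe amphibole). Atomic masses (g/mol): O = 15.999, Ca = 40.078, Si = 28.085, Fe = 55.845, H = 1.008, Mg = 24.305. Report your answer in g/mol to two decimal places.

919.59 g/mol

The formula mass is the sum 1.60×24.305 + 3.40×55.845 + 2×40.078 + 8×28.085 + 24×15.999 + 2×1.008.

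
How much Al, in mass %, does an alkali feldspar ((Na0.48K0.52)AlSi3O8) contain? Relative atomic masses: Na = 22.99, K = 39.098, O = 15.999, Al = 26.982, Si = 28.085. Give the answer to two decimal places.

9.97 mass %

Formula mass = 0.48*22.99 + 0.52*39.098 + 1*26.982 + 3*28.085 + 8*15.999 = 270.595 g/mol, of which 26.982 g is Al.
So Al makes up 26.982/270.595 = 0.0997 of the mass, i.e. 9.97%.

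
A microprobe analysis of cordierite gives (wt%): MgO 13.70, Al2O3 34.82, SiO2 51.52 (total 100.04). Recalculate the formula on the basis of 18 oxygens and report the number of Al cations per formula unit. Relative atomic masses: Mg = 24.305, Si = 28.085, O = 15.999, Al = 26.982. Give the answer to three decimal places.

3.992 Al apfu

13.70 wt% MgO ÷ 40.304 g/mol = 0.33992 mol, giving 0.33992 Mg and 0.33992 O.
34.82 wt% Al2O3 ÷ 101.961 g/mol = 0.34150 mol, giving 0.68300 Al and 1.02450 O.
51.52 wt% SiO2 ÷ 60.083 g/mol = 0.85748 mol, giving 0.85748 Si and 1.71496 O.
Oxygen sums to 3.07938; scaling by 18/3.07938 = 5.84533 puts the formula on 18 O.
Al: 0.68300 × 5.84533 = 3.992 atoms per formula unit.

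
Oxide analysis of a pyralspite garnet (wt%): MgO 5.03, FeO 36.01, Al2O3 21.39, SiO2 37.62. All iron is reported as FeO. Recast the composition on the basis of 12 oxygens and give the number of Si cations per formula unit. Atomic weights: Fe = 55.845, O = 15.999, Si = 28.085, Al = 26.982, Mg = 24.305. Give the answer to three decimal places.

MgO: 5.03/40.304 = 0.12480 mol → 0.12480 mol Mg, 0.12480 mol O.
FeO: 36.01/71.844 = 0.50122 mol → 0.50122 mol Fe, 0.50122 mol O.
Al2O3: 21.39/101.961 = 0.20979 mol → 0.41958 mol Al, 0.62937 mol O.
SiO2: 37.62/60.083 = 0.62613 mol → 0.62613 mol Si, 1.25226 mol O.
Total oxygen = 2.50765 mol. Normalization factor = 12/2.50765 = 4.78536.
Si per 12 O = 0.62613 × 4.78536 = 2.996.

2.996 Si apfu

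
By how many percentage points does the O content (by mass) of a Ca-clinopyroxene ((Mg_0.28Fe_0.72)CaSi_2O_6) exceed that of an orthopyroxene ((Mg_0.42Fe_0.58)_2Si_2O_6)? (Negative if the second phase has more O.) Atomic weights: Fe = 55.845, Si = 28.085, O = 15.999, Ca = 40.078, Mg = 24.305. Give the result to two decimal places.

-0.32 percentage points

O in (Mg_0.28Fe_0.72)CaSi_2O_6: molar mass 239.256 g/mol; 6×15.999 = 95.994 g → 40.12 wt%.
O in (Mg_0.42Fe_0.58)_2Si_2O_6: molar mass 237.360 g/mol; 6×15.999 = 95.994 g → 40.44 wt%.
Difference = 40.12 − 40.44 = -0.32 percentage points.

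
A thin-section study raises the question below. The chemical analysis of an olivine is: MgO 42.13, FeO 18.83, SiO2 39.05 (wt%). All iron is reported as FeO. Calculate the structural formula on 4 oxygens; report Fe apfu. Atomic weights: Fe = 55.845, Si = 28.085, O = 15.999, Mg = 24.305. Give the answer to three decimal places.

MgO (M=40.304): mol = 1.04531; Mg = 1.04531, O = 1.04531.
FeO (M=71.844): mol = 0.26210; Fe = 0.26210, O = 0.26210.
SiO2 (M=60.083): mol = 0.64993; Si = 0.64993, O = 1.29986.
ΣO = 2.60727; factor = 4/ΣO = 1.53417.
Fe apfu = 0.26210 × 1.53417 = 0.402.

0.402 Fe apfu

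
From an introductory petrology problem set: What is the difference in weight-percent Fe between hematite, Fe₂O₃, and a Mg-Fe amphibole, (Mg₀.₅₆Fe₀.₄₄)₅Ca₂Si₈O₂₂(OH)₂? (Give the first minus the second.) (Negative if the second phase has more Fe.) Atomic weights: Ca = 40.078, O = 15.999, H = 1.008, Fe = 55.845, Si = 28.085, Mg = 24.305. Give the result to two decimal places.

56.01 percentage points

M(Fe₂O₃) = 159.687 g/mol, so wt% Fe = 111.690/159.687 × 100 = 69.94%.
M((Mg₀.₅₆Fe₀.₄₄)₅Ca₂Si₈O₂₂(OH)₂) = 881.741 g/mol, so wt% Fe = 122.859/881.741 × 100 = 13.93%.
69.94 − 13.93 = 56.01 pp.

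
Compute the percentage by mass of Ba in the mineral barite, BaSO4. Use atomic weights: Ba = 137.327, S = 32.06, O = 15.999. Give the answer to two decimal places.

58.84 mass %

Molar mass of BaSO4: 1*137.327 + 1*32.06 + 4*15.999 = 233.383 g/mol.
Mass of Ba per formula unit: 1 × 137.327 = 137.327 g.
Weight fraction Ba = 137.327 / 233.383 = 0.5884.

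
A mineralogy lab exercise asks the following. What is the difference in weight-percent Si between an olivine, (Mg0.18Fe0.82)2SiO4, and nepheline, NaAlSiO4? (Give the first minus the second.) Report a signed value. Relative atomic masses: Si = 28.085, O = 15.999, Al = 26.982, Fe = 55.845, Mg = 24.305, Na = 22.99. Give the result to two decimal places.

-5.17 percentage points

Si in (Mg0.18Fe0.82)2SiO4: molar mass 192.417 g/mol; 1×28.085 = 28.085 g → 14.60 wt%.
Si in NaAlSiO4: molar mass 142.053 g/mol; 1×28.085 = 28.085 g → 19.77 wt%.
Difference = 14.60 − 19.77 = -5.17 percentage points.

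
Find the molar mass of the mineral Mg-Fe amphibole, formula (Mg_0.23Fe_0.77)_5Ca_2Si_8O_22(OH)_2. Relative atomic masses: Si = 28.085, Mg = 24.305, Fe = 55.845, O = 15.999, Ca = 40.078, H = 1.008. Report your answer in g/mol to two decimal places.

M = 1.15×24.305 + 3.85×55.845 + 2×40.078 + 8×28.085 + 24×15.999 + 2×1.008

933.78 g/mol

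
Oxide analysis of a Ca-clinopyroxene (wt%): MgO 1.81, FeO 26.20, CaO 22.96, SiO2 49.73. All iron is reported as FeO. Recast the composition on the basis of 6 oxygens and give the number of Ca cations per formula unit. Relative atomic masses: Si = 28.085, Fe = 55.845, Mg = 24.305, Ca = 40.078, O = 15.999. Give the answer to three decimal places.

0.993 Ca apfu

MgO (M=40.304): mol = 0.04491; Mg = 0.04491, O = 0.04491.
FeO (M=71.844): mol = 0.36468; Fe = 0.36468, O = 0.36468.
CaO (M=56.077): mol = 0.40944; Ca = 0.40944, O = 0.40944.
SiO2 (M=60.083): mol = 0.82769; Si = 0.82769, O = 1.65538.
ΣO = 2.47441; factor = 6/ΣO = 2.42482.
Ca apfu = 0.40944 × 2.42482 = 0.993.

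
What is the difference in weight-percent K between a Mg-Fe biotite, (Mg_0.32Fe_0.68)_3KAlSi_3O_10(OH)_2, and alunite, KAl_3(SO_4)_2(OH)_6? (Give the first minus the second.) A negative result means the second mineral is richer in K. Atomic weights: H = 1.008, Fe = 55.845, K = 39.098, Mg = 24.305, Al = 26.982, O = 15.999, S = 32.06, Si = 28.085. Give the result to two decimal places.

-1.32 percentage points

M((Mg_0.32Fe_0.68)_3KAlSi_3O_10(OH)_2) = 481.596 g/mol, so wt% K = 39.098/481.596 × 100 = 8.12%.
M(KAl_3(SO_4)_2(OH)_6) = 414.198 g/mol, so wt% K = 39.098/414.198 × 100 = 9.44%.
8.12 − 9.44 = -1.32 pp.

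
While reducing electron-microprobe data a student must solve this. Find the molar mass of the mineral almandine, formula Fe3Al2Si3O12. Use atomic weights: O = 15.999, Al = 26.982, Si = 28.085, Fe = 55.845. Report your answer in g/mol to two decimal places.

The formula mass is the sum 3·55.845 + 2·26.982 + 3·28.085 + 12·15.999.

497.74 g/mol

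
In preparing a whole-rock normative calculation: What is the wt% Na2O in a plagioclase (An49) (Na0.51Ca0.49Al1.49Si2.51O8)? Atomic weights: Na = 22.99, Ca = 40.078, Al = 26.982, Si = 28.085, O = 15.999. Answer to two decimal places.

5.85 wt%

Molar mass of Na0.51Ca0.49Al1.49Si2.51O8 = 0.51·22.99 + 0.49·40.078 + 1.49·26.982 + 2.51·28.085 + 8·15.999 = 270.052 g/mol.
Each formula unit contains 0.51 Na, equivalent to 0.51/2 = 0.2550 mol Na2O.
M(Na2O) = 2×22.99 + 1×15.999 = 61.979 g/mol.
Mass of Na2O per formula unit = 0.2550 × 61.979 = 15.805 g.
Na2O wt% = 15.805 / 270.052 × 100 = 5.85%.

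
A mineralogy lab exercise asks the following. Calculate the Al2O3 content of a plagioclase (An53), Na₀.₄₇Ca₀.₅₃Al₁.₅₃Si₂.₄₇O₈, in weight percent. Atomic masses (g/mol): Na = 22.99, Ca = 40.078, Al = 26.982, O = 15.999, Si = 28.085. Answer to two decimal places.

Formula mass = 270.691 g/mol.
1.53 Al → 0.7650 mol Al2O3 per formula unit; M(Al2O3) = 101.961, so Al2O3 mass = 78.000 g.
78.000/270.691 × 100 = 28.82 wt%.

28.82 wt%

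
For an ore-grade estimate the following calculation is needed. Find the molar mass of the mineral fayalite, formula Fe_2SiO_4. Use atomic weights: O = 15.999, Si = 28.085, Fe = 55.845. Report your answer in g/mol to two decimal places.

203.77 g/mol

M = 2*55.845 + 1*28.085 + 4*15.999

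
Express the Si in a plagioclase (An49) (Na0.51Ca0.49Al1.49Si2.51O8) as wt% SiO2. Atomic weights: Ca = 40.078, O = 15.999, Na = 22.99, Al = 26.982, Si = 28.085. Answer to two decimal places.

Formula mass = 270.052 g/mol.
2.51 Si → 2.5100 mol SiO2 per formula unit; M(SiO2) = 60.083, so SiO2 mass = 150.808 g.
150.808/270.052 × 100 = 55.84 wt%.

55.84 wt%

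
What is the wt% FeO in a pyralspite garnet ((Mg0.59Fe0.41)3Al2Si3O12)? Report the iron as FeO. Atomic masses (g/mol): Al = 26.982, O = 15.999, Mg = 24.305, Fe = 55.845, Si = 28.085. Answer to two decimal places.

20.00 wt%

Molar mass of (Mg0.59Fe0.41)3Al2Si3O12 = 1.77×24.305 + 1.23×55.845 + 2×26.982 + 3×28.085 + 12×15.999 = 441.916 g/mol.
Each formula unit contains 1.23 Fe, equivalent to 1.23/1 = 1.2300 mol FeO.
M(FeO) = 1×55.845 + 1×15.999 = 71.844 g/mol.
Mass of FeO per formula unit = 1.2300 × 71.844 = 88.368 g.
FeO wt% = 88.368 / 441.916 × 100 = 20.00%.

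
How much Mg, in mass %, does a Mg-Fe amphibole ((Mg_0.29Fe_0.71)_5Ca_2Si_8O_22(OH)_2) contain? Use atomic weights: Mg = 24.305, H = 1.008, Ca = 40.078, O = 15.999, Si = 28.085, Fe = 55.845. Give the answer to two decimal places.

3.81 mass %

Formula mass = 1.45·24.305 + 3.55·55.845 + 2·40.078 + 8·28.085 + 24·15.999 + 2·1.008 = 924.320 g/mol, of which 35.242 g is Mg.
So Mg makes up 35.242/924.320 = 0.0381 of the mass, i.e. 3.81%.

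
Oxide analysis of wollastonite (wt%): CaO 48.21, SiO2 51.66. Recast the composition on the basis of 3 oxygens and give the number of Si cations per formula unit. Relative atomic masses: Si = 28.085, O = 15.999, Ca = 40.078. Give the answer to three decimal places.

1.000 Si apfu

CaO: 48.21/56.077 = 0.85971 mol → 0.85971 mol Ca, 0.85971 mol O.
SiO2: 51.66/60.083 = 0.85981 mol → 0.85981 mol Si, 1.71962 mol O.
Total oxygen = 2.57933 mol. Normalization factor = 3/2.57933 = 1.16309.
Si per 3 O = 0.85981 × 1.16309 = 1.000.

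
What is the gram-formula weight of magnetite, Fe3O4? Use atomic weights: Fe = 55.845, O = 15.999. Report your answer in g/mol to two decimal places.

231.53 g/mol

M = 3·55.845 + 4·15.999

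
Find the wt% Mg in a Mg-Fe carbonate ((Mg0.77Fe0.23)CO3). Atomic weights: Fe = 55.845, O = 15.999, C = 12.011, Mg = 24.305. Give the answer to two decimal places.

20.44 mass %

Formula mass = 0.77×24.305 + 0.23×55.845 + 1×12.011 + 3×15.999 = 91.567 g/mol, of which 18.715 g is Mg.
So Mg makes up 18.715/91.567 = 0.2044 of the mass, i.e. 20.44%.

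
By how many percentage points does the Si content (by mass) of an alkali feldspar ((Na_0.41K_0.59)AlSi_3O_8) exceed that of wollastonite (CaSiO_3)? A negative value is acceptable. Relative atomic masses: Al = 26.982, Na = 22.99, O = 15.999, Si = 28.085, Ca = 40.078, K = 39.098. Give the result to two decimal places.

M((Na_0.41K_0.59)AlSi_3O_8) = 271.723 g/mol, so wt% Si = 84.255/271.723 × 100 = 31.01%.
M(CaSiO_3) = 116.160 g/mol, so wt% Si = 28.085/116.160 × 100 = 24.18%.
31.01 − 24.18 = 6.83 pp.

6.83 percentage points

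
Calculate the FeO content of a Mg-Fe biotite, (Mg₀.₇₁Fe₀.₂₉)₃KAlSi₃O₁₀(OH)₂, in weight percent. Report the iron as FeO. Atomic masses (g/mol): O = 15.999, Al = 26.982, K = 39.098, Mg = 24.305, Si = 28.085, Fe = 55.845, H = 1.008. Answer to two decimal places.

14.06 wt%

Molar mass of (Mg₀.₇₁Fe₀.₂₉)₃KAlSi₃O₁₀(OH)₂ = 2.13*24.305 + 0.87*55.845 + 1*39.098 + 1*26.982 + 3*28.085 + 12*15.999 + 2*1.008 = 444.694 g/mol.
Each formula unit contains 0.87 Fe, equivalent to 0.87/1 = 0.8700 mol FeO.
M(FeO) = 1×55.845 + 1×15.999 = 71.844 g/mol.
Mass of FeO per formula unit = 0.8700 × 71.844 = 62.504 g.
FeO wt% = 62.504 / 444.694 × 100 = 14.06%.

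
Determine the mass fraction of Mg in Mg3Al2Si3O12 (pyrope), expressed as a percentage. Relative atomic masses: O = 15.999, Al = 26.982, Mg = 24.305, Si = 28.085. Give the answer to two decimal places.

18.09 wt%

Molar mass of Mg3Al2Si3O12: 3·24.305 + 2·26.982 + 3·28.085 + 12·15.999 = 403.122 g/mol.
Mass of Mg per formula unit: 3 × 24.305 = 72.915 g.
Weight fraction Mg = 72.915 / 403.122 = 0.1809.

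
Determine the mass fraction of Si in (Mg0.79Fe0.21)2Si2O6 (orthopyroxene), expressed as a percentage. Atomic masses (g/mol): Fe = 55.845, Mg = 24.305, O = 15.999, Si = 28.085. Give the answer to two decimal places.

26.25 mass %

Formula mass = 1.58·24.305 + 0.42·55.845 + 2·28.085 + 6·15.999 = 214.021 g/mol, of which 56.170 g is Si.
So Si makes up 56.170/214.021 = 0.2625 of the mass, i.e. 26.25%.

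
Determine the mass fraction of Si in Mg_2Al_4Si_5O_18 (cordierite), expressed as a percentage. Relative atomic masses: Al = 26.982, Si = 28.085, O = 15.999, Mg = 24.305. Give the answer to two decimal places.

24.01 wt%

Formula mass = 2·24.305 + 4·26.982 + 5·28.085 + 18·15.999 = 584.945 g/mol, of which 140.425 g is Si.
So Si makes up 140.425/584.945 = 0.2401 of the mass, i.e. 24.01%.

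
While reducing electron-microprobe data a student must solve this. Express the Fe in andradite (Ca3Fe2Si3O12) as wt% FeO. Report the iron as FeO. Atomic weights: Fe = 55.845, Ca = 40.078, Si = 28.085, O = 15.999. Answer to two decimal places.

28.28 wt%

M(Ca3Fe2Si3O12) = 508.167 g/mol; M(FeO) = 71.844 g/mol.
Moles FeO per formula unit = 2 Fe ÷ 1 = 2.0000.
FeO fraction = (2.0000 × 71.844) / 508.167 = 143.688/508.167 = 0.2828.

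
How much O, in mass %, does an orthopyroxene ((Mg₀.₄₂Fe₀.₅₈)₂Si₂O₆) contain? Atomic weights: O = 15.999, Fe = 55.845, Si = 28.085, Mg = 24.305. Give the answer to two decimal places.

Molar mass of (Mg₀.₄₂Fe₀.₅₈)₂Si₂O₆: 0.84·24.305 + 1.16·55.845 + 2·28.085 + 6·15.999 = 237.360 g/mol.
Mass of O per formula unit: 6 × 15.999 = 95.994 g.
Weight fraction O = 95.994 / 237.360 = 0.4044.

40.44 mass %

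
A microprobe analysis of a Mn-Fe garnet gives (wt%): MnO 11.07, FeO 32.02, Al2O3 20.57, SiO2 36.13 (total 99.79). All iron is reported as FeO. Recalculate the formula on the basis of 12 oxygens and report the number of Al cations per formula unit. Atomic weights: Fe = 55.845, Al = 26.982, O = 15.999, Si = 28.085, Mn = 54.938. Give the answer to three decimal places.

MnO (M=70.937): mol = 0.15605; Mn = 0.15605, O = 0.15605.
FeO (M=71.844): mol = 0.44569; Fe = 0.44569, O = 0.44569.
Al2O3 (M=101.961): mol = 0.20174; Al = 0.40348, O = 0.60522.
SiO2 (M=60.083): mol = 0.60133; Si = 0.60133, O = 1.20266.
ΣO = 2.40962; factor = 12/ΣO = 4.98004.
Al apfu = 0.40348 × 4.98004 = 2.009.

2.009 Al apfu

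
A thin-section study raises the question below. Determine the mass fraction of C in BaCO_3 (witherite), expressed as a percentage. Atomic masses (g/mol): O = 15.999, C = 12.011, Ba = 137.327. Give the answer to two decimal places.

Molar mass of BaCO_3: 1·137.327 + 1·12.011 + 3·15.999 = 197.335 g/mol.
Mass of C per formula unit: 1 × 12.011 = 12.011 g.
Weight fraction C = 12.011 / 197.335 = 0.0609.

6.09 wt%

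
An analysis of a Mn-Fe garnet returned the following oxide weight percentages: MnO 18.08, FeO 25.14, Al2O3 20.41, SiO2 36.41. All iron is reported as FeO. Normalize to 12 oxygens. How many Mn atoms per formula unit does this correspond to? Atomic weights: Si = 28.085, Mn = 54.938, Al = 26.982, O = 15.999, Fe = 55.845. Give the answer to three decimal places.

1.265 Mn apfu

18.08 wt% MnO ÷ 70.937 g/mol = 0.25487 mol, giving 0.25487 Mn and 0.25487 O.
25.14 wt% FeO ÷ 71.844 g/mol = 0.34992 mol, giving 0.34992 Fe and 0.34992 O.
20.41 wt% Al2O3 ÷ 101.961 g/mol = 0.20017 mol, giving 0.40034 Al and 0.60051 O.
36.41 wt% SiO2 ÷ 60.083 g/mol = 0.60600 mol, giving 0.60600 Si and 1.21200 O.
Oxygen sums to 2.41730; scaling by 12/2.41730 = 4.96422 puts the formula on 12 O.
Mn: 0.25487 × 4.96422 = 1.265 atoms per formula unit.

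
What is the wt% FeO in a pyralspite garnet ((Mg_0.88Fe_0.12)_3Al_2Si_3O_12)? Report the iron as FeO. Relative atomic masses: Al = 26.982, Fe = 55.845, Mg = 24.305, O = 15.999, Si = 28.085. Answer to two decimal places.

6.24 wt%

M((Mg_0.88Fe_0.12)_3Al_2Si_3O_12) = 414.476 g/mol; M(FeO) = 71.844 g/mol.
Moles FeO per formula unit = 0.36 Fe ÷ 1 = 0.3600.
FeO fraction = (0.3600 × 71.844) / 414.476 = 25.864/414.476 = 0.0624.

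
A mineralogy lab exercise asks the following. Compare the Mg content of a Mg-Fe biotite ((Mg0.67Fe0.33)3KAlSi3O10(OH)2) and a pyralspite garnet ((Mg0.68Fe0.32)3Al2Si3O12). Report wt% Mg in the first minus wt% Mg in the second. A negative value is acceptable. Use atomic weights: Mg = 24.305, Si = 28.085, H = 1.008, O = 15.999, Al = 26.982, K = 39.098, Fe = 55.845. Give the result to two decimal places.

First mineral: 48.853 g Mg in 448.479 g formula = 10.89 wt% Mg.
Second mineral: 49.582 g Mg in 433.400 g formula = 11.44 wt% Mg.
10.89% − 11.44% gives a difference of -0.55 percentage points.

-0.55 percentage points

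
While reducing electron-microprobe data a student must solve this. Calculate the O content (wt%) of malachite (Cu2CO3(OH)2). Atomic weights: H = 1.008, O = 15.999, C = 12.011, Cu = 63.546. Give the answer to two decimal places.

M(Cu2CO3(OH)2) = 221.114 g/mol.
O contributes 5 × 15.999 = 79.995 g per mole.
79.995/221.114 = 0.3618 → 36.18%.

36.18 wt%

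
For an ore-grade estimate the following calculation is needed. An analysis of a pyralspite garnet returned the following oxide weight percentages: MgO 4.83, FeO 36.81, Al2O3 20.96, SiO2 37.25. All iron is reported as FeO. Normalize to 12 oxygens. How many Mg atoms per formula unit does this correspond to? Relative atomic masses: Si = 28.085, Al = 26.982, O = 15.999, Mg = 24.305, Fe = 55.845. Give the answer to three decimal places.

MgO: 4.83/40.304 = 0.11984 mol → 0.11984 mol Mg, 0.11984 mol O.
FeO: 36.81/71.844 = 0.51236 mol → 0.51236 mol Fe, 0.51236 mol O.
Al2O3: 20.96/101.961 = 0.20557 mol → 0.41114 mol Al, 0.61671 mol O.
SiO2: 37.25/60.083 = 0.61998 mol → 0.61998 mol Si, 1.23996 mol O.
Total oxygen = 2.48887 mol. Normalization factor = 12/2.48887 = 4.82147.
Mg per 12 O = 0.11984 × 4.82147 = 0.578.

0.578 Mg apfu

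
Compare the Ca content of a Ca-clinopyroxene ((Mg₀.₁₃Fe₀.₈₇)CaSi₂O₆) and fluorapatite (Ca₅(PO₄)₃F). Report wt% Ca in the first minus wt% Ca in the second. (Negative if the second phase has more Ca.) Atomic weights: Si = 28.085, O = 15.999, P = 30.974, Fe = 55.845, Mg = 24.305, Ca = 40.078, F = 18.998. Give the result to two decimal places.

-23.31 percentage points

Ca in (Mg₀.₁₃Fe₀.₈₇)CaSi₂O₆: molar mass 243.987 g/mol; 1×40.078 = 40.078 g → 16.43 wt%.
Ca in Ca₅(PO₄)₃F: molar mass 504.298 g/mol; 5×40.078 = 200.390 g → 39.74 wt%.
Difference = 16.43 − 39.74 = -23.31 percentage points.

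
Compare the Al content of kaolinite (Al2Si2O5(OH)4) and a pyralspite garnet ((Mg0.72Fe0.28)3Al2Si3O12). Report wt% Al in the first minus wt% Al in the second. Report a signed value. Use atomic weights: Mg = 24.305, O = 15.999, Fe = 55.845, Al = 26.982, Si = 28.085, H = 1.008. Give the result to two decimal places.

8.34 percentage points

First mineral: 53.964 g Al in 258.157 g formula = 20.90 wt% Al.
Second mineral: 53.964 g Al in 429.616 g formula = 12.56 wt% Al.
20.90% − 12.56% gives a difference of 8.34 percentage points.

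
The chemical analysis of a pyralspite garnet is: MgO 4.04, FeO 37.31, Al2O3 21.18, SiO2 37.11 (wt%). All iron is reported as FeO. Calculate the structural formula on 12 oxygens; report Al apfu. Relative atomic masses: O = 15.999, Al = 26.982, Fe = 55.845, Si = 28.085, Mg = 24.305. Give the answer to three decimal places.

4.04 wt% MgO ÷ 40.304 g/mol = 0.10024 mol, giving 0.10024 Mg and 0.10024 O.
37.31 wt% FeO ÷ 71.844 g/mol = 0.51932 mol, giving 0.51932 Fe and 0.51932 O.
21.18 wt% Al2O3 ÷ 101.961 g/mol = 0.20773 mol, giving 0.41546 Al and 0.62319 O.
37.11 wt% SiO2 ÷ 60.083 g/mol = 0.61765 mol, giving 0.61765 Si and 1.23530 O.
Oxygen sums to 2.47805; scaling by 12/2.47805 = 4.84252 puts the formula on 12 O.
Al: 0.41546 × 4.84252 = 2.012 atoms per formula unit.

2.012 Al apfu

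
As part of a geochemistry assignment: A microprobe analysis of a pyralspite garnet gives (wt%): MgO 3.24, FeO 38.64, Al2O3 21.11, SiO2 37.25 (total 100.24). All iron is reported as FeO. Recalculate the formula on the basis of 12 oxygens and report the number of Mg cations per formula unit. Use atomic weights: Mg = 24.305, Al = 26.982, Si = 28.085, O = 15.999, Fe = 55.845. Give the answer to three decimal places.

0.389 Mg apfu

MgO (M=40.304): mol = 0.08039; Mg = 0.08039, O = 0.08039.
FeO (M=71.844): mol = 0.53783; Fe = 0.53783, O = 0.53783.
Al2O3 (M=101.961): mol = 0.20704; Al = 0.41408, O = 0.62112.
SiO2 (M=60.083): mol = 0.61998; Si = 0.61998, O = 1.23996.
ΣO = 2.47930; factor = 12/ΣO = 4.84008.
Mg apfu = 0.08039 × 4.84008 = 0.389.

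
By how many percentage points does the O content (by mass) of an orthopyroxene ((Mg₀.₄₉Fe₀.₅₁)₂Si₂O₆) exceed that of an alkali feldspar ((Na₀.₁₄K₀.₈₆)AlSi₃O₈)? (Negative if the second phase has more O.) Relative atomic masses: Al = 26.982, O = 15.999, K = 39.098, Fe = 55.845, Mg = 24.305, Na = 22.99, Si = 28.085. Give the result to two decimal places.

M((Mg₀.₄₉Fe₀.₅₁)₂Si₂O₆) = 232.945 g/mol, so wt% O = 95.994/232.945 × 100 = 41.21%.
M((Na₀.₁₄K₀.₈₆)AlSi₃O₈) = 276.072 g/mol, so wt% O = 127.992/276.072 × 100 = 46.36%.
41.21 − 46.36 = -5.15 pp.

-5.15 percentage points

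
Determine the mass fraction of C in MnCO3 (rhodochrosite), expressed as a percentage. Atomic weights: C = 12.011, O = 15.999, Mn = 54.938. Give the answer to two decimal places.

10.45 wt%

M(MnCO3) = 114.946 g/mol.
C contributes 1 × 12.011 = 12.011 g per mole.
12.011/114.946 = 0.1045 → 10.45%.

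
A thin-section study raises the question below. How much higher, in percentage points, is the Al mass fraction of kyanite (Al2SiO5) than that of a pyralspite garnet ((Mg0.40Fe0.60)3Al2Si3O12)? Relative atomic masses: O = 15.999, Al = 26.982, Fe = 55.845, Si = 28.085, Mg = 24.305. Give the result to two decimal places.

First mineral: 53.964 g Al in 162.044 g formula = 33.30 wt% Al.
Second mineral: 53.964 g Al in 459.894 g formula = 11.73 wt% Al.
33.30% − 11.73% gives a difference of 21.57 percentage points.

21.57 percentage points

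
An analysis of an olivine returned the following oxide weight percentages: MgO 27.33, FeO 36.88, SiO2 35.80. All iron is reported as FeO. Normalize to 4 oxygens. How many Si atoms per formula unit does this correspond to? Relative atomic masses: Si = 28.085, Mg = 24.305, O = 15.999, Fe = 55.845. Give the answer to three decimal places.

1.000 Si apfu

MgO: 27.33/40.304 = 0.67810 mol → 0.67810 mol Mg, 0.67810 mol O.
FeO: 36.88/71.844 = 0.51333 mol → 0.51333 mol Fe, 0.51333 mol O.
SiO2: 35.80/60.083 = 0.59584 mol → 0.59584 mol Si, 1.19168 mol O.
Total oxygen = 2.38311 mol. Normalization factor = 4/2.38311 = 1.67848.
Si per 4 O = 0.59584 × 1.67848 = 1.000.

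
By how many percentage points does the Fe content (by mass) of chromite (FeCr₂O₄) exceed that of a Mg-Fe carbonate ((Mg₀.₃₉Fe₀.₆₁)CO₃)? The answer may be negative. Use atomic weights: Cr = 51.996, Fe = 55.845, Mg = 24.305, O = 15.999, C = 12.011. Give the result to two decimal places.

M(FeCr₂O₄) = 223.833 g/mol, so wt% Fe = 55.845/223.833 × 100 = 24.95%.
M((Mg₀.₃₉Fe₀.₆₁)CO₃) = 103.552 g/mol, so wt% Fe = 34.065/103.552 × 100 = 32.90%.
24.95 − 32.90 = -7.95 pp.

-7.95 percentage points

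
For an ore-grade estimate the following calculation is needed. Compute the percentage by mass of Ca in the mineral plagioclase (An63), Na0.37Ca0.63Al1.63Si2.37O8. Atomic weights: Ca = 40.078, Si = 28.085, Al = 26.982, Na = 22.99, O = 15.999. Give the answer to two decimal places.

9.27 weight percent

Formula mass = 0.37×22.99 + 0.63×40.078 + 1.63×26.982 + 2.37×28.085 + 8×15.999 = 272.290 g/mol, of which 25.249 g is Ca.
So Ca makes up 25.249/272.290 = 0.0927 of the mass, i.e. 9.27%.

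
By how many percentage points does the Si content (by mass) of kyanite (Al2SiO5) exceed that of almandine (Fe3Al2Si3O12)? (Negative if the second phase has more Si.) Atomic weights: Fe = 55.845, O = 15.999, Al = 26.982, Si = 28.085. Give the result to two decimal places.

0.40 percentage points

First mineral: 28.085 g Si in 162.044 g formula = 17.33 wt% Si.
Second mineral: 84.255 g Si in 497.742 g formula = 16.93 wt% Si.
17.33% − 16.93% gives a difference of 0.40 percentage points.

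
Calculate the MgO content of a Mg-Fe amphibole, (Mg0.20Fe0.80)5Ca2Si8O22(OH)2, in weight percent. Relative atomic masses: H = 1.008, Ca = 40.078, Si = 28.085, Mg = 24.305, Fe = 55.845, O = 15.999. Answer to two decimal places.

4.29 wt%

Formula mass = 938.513 g/mol.
1 Mg → 1.0000 mol MgO per formula unit; M(MgO) = 40.304, so MgO mass = 40.304 g.
40.304/938.513 × 100 = 4.29 wt%.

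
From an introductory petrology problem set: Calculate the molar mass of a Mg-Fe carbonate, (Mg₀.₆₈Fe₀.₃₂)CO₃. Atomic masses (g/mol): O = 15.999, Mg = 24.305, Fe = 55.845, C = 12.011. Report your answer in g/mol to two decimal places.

M = 0.68×24.305 + 0.32×55.845 + 1×12.011 + 3×15.999

94.41 g/mol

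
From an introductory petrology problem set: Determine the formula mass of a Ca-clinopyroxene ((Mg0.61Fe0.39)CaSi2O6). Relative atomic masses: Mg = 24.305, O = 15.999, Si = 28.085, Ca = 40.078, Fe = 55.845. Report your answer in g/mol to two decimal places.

The formula mass is the sum 0.61·24.305 + 0.39·55.845 + 1·40.078 + 2·28.085 + 6·15.999.

228.85 g/mol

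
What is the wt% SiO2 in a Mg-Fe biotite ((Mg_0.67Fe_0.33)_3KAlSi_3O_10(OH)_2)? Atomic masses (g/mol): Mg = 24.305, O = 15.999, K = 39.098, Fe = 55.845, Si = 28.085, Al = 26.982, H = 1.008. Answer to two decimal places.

40.19 wt%

Formula mass = 448.479 g/mol.
3 Si → 3.0000 mol SiO2 per formula unit; M(SiO2) = 60.083, so SiO2 mass = 180.249 g.
180.249/448.479 × 100 = 40.19 wt%.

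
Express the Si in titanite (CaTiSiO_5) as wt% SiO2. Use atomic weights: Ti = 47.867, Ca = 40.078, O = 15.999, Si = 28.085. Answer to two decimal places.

30.65 wt%

Molar mass of CaTiSiO_5 = 1*40.078 + 1*47.867 + 1*28.085 + 5*15.999 = 196.025 g/mol.
Each formula unit contains 1 Si, equivalent to 1/1 = 1.0000 mol SiO2.
M(SiO2) = 1×28.085 + 2×15.999 = 60.083 g/mol.
Mass of SiO2 per formula unit = 1.0000 × 60.083 = 60.083 g.
SiO2 wt% = 60.083 / 196.025 × 100 = 30.65%.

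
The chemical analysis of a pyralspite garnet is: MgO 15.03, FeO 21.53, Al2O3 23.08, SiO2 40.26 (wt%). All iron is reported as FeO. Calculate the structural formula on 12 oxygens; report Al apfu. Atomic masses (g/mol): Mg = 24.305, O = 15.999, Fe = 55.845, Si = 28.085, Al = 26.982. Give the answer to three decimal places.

15.03 wt% MgO ÷ 40.304 g/mol = 0.37292 mol, giving 0.37292 Mg and 0.37292 O.
21.53 wt% FeO ÷ 71.844 g/mol = 0.29968 mol, giving 0.29968 Fe and 0.29968 O.
23.08 wt% Al2O3 ÷ 101.961 g/mol = 0.22636 mol, giving 0.45272 Al and 0.67908 O.
40.26 wt% SiO2 ÷ 60.083 g/mol = 0.67007 mol, giving 0.67007 Si and 1.34014 O.
Oxygen sums to 2.69182; scaling by 12/2.69182 = 4.45795 puts the formula on 12 O.
Al: 0.45272 × 4.45795 = 2.018 atoms per formula unit.

2.018 Al apfu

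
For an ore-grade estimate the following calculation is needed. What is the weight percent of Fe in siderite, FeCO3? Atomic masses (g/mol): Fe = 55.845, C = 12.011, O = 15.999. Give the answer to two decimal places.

48.20 weight percent

Formula mass = 1·55.845 + 1·12.011 + 3·15.999 = 115.853 g/mol, of which 55.845 g is Fe.
So Fe makes up 55.845/115.853 = 0.4820 of the mass, i.e. 48.20%.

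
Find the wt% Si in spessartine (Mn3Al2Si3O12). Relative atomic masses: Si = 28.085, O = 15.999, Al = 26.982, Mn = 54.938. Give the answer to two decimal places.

Formula mass = 3*54.938 + 2*26.982 + 3*28.085 + 12*15.999 = 495.021 g/mol, of which 84.255 g is Si.
So Si makes up 84.255/495.021 = 0.1702 of the mass, i.e. 17.02%.

17.02 weight percent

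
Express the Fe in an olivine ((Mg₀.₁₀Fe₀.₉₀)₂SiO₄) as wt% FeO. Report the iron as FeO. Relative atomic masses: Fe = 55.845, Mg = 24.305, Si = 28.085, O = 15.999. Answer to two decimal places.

Formula mass = 197.463 g/mol.
1.80 Fe → 1.8000 mol FeO per formula unit; M(FeO) = 71.844, so FeO mass = 129.319 g.
129.319/197.463 × 100 = 65.49 wt%.

65.49 wt%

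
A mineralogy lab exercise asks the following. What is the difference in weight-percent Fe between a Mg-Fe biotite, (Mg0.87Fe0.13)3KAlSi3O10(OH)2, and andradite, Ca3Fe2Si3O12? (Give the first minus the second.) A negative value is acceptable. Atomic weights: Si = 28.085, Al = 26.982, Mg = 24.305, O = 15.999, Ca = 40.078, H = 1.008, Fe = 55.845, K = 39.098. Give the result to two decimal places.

-16.91 percentage points

First mineral: 21.780 g Fe in 429.555 g formula = 5.07 wt% Fe.
Second mineral: 111.690 g Fe in 508.167 g formula = 21.98 wt% Fe.
5.07% − 21.98% gives a difference of -16.91 percentage points.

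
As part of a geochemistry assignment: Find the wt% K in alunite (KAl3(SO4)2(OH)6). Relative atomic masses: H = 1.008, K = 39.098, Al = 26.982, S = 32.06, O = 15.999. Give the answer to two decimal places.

M(KAl3(SO4)2(OH)6) = 414.198 g/mol.
K contributes 1 × 39.098 = 39.098 g per mole.
39.098/414.198 = 0.0944 → 9.44%.

9.44 mass %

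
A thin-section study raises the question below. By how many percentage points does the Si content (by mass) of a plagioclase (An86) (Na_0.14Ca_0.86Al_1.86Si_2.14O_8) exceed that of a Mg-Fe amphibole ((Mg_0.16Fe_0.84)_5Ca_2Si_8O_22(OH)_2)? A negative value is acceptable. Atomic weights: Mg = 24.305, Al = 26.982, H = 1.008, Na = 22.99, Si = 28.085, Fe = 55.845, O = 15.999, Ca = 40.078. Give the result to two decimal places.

First mineral: 60.102 g Si in 275.966 g formula = 21.78 wt% Si.
Second mineral: 224.680 g Si in 944.821 g formula = 23.78 wt% Si.
21.78% − 23.78% gives a difference of -2.00 percentage points.

-2.00 percentage points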